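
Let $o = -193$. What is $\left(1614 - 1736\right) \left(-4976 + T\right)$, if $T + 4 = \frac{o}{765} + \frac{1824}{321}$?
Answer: $\frac{49677598582}{81855} \approx 6.069 \cdot 10^{5}$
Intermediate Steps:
$T = \frac{117049}{81855}$ ($T = -4 + \left(- \frac{193}{765} + \frac{1824}{321}\right) = -4 + \left(\left(-193\right) \frac{1}{765} + 1824 \cdot \frac{1}{321}\right) = -4 + \left(- \frac{193}{765} + \frac{608}{107}\right) = -4 + \frac{444469}{81855} = \frac{117049}{81855} \approx 1.43$)
$\left(1614 - 1736\right) \left(-4976 + T\right) = \left(1614 - 1736\right) \left(-4976 + \frac{117049}{81855}\right) = \left(-122\right) \left(- \frac{407193431}{81855}\right) = \frac{49677598582}{81855}$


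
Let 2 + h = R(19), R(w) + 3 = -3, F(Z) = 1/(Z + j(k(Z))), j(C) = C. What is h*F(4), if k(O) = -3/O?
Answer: -32/13 ≈ -2.4615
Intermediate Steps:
F(Z) = 1/(Z - 3/Z)
R(w) = -6 (R(w) = -3 - 3 = -6)
h = -8 (h = -2 - 6 = -8)
h*F(4) = -32/(-3 + 4²) = -32/(-3 + 16) = -32/13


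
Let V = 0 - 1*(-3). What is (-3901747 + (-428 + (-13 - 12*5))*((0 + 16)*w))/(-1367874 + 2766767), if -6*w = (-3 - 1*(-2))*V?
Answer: -3905755/1398893 ≈ -2.7920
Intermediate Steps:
V = 3 (V = 0 + 3 = 3)
w = 1/2 (w = -(-3 - 1*(-2))*3/6 = -(-3 + 2)*3/6 = -(-1)*3/6 = -1/6*(-3) = 1/2 ≈ 0.50000)
(-3901747 + (-428 + (-13 - 12*5))*((0 + 16)*w))/(-1367874 + 2766767) = (-3901747 + (-428 + (-13 - 12*5))*((0 + 16)*(1/2)))/(-1367874 + 2766767) = (-3901747 + (-428 + (-13 - 60))*(16*(1/2)))/1398893 = (-3901747 + (-428 - 73)*8)*(1/1398893) = (-3901747 - 501*8)*(1/1398893) = (-3901747 - 4008)*(1/1398893) = -3905755*1/1398893 = -3905755/1398893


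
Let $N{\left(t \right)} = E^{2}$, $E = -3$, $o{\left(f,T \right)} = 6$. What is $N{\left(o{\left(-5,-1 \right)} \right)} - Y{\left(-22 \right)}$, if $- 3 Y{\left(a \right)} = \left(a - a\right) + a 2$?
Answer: $- \frac{17}{3} \approx -5.6667$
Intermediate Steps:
$Y{\left(a \right)} = - \frac{2 a}{3}$ ($Y{\left(a \right)} = - \frac{\left(a - a\right) + a 2}{3} = - \frac{0 + 2 a}{3} = - \frac{2 a}{3}$)
$N{\left(t \right)} = 9$ ($N{\left(t \right)} = \left(-3\right)^{2} = 9$)
$N{\left(o{\left(-5,-1 \right)} \right)} - Y{\left(-22 \right)} = 9 - \left(- \frac{2}{3}\right) \left(-22\right) = 9 - \frac{44}{3} = - \frac{17}{3}$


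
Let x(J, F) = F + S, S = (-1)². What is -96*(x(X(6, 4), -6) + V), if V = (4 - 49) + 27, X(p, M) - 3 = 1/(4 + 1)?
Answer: 2208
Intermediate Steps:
X(p, M) = 16/5 (X(p, M) = 3 + 1/(4 + 1) = 3 + 1/5 = 3 + ⅕ = 16/5)
S = 1
x(J, F) = 1 + F (x(J, F) = F + 1 = 1 + F)
V = -18 (V = -45 + 27 = -18)
-96*(x(X(6, 4), -6) + V) = -96*((1 - 6) - 18) = -96*(-5 - 18) = -96*(-23) = 2208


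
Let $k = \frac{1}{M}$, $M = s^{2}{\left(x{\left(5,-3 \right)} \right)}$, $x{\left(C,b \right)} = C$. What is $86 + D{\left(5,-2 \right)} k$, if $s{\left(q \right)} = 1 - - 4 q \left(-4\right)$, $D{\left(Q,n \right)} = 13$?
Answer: $\frac{536739}{6241} \approx 86.002$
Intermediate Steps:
$s{\left(q \right)} = 1 - 16 q$
$M = 6241$ ($M = \left(1 - 80\right)^{2} = \left(-79\right)^{2} = 6241$)
$k = \frac{1}{6241} \approx 0.00016023$
$86 + D{\left(5,-2 \right)} k = 86 + 13 \cdot \frac{1}{6241} = 86 + \frac{13}{6241} = \frac{536739}{6241}$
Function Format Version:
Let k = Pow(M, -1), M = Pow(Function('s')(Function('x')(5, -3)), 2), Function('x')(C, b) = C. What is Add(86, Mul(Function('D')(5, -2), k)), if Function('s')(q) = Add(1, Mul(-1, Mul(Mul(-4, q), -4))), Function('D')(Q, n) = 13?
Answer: Rational(536739, 6241) ≈ 86.002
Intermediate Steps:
Function('s')(q) = Add(1, Mul(-16, q)) (Function('s')(q) = Add(1, Mul(-1, Mul(16, q))) = Add(1, Mul(-16, q)))
M = 6241 (M = Pow(Add(1, Mul(-16, 5)), 2) = Pow(Add(1, -80), 2) = Pow(-79, 2) = 6241)
k = Rational(1, 6241) (k = Pow(6241, -1) = Rational(1, 6241) ≈ 0.00016023)
Add(86, Mul(Function('D')(5, -2), k)) = Add(86, Mul(13, Rational(1, 6241))) = Add(86, Rational(13, 6241)) = Rational(536739, 6241)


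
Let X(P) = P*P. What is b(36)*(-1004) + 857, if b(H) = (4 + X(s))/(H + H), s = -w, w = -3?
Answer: 12163/18 ≈ 675.72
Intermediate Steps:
s = 3 (s = -1*(-3) = 3)
X(P) = P²
b(H) = 13/(2*H) (b(H) = (4 + 3²)/(H + H) = (4 + 9)/((2*H)) = 13*(1/(2*H)) = 13/(2*H))
b(36)*(-1004) + 857 = ((13/2)/36)*(-1004) + 857 = ((13/2)*(1/36))*(-1004) + 857 = (13/72)*(-1004) + 857 = -3263/18 + 857 = 12163/18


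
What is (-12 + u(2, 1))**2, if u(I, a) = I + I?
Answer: 64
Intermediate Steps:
u(I, a) = 2*I
(-12 + u(2, 1))**2 = (-12 + 2*2)**2 = (-12 + 4)**2 = (-8)**2 = 64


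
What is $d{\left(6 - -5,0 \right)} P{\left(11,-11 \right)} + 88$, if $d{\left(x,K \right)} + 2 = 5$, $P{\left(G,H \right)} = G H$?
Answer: $-275$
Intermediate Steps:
$d{\left(x,K \right)} = 3$ ($d{\left(x,K \right)} = -2 + 5 = 3$)
$d{\left(6 - -5,0 \right)} P{\left(11,-11 \right)} + 88 = 3 \cdot 11 \left(-11\right) + 88 = 3 \left(-121\right) + 88 = -363 + 88 = -275$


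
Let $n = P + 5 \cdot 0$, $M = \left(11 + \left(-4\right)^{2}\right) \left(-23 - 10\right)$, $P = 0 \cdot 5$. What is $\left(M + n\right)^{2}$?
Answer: $793881$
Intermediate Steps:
$P = 0$
$M = -891$ ($M = \left(11 + 16\right) \left(-33\right) = 27 \left(-33\right) = -891$)
$n = 0$ ($n = 0 + 5 \cdot 0 = 0 + 0 = 0$)
$\left(M + n\right)^{2} = \left(-891 + 0\right)^{2} = \left(-891\right)^{2} = 793881$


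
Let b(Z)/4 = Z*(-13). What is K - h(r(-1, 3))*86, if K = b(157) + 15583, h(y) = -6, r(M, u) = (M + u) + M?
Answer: 7935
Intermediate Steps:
b(Z) = -52*Z (b(Z) = 4*(Z*(-13)) = 4*(-13*Z) = -52*Z)
r(M, u) = u + 2*M
K = 7419 (K = -52*157 + 15583 = -8164 + 15583 = 7419)
K - h(r(-1, 3))*86 = 7419 - (-6)*86 = 7419 - 1*(-516) = 7419 + 516 = 7935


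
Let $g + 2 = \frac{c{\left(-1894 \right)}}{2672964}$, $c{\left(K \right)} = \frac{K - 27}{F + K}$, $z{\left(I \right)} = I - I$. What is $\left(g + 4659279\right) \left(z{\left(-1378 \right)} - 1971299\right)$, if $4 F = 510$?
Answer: $- \frac{43368837752425170321017}{4721790906} \approx -9.1848 \cdot 10^{12}$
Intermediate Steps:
$F = \frac{255}{2}$ ($F = \frac{1}{4} \cdot 510 = \frac{255}{2} \approx 127.5$)
$z{\left(I \right)} = 0$
$c{\left(K \right)} = \frac{-27 + K}{\frac{255}{2} + K}$ ($c{\left(K \right)} = \frac{K - 27}{\frac{255}{2} + K} = \frac{-27 + K}{\frac{255}{2} + K}$)
$g = - \frac{9443579891}{4721790906}$ ($g = -2 + \frac{2 \frac{1}{255 + 2 \left(-1894\right)} \left(-27 - 1894\right)}{2672964} = -2 + 2 \frac{1}{255 - 3788} \left(-1921\right) \frac{1}{2672964} = -2 + 2 \frac{1}{-3533} \left(-1921\right) \frac{1}{2672964} = -2 + 2 \left(- \frac{1}{3533}\right) \left(-1921\right) \frac{1}{2672964} = -2 + \frac{3842}{3533} \cdot \frac{1}{2672964} = -2 + \frac{1921}{4721790906} = - \frac{9443579891}{4721790906} \approx -2.0$)
$\left(g + 4659279\right) \left(z{\left(-1378 \right)} - 1971299\right) = \left(- \frac{9443579891}{4721790906} + 4659279\right) \left(0 - 1971299\right) = \frac{22000131767136883}{4721790906} \left(-1971299\right) = - \frac{43368837752425170321017}{4721790906}$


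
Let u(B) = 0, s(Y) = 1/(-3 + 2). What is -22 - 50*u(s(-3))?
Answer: -22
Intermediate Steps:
s(Y) = -1 (s(Y) = 1/(-1) = -1)
-22 - 50*u(s(-3)) = -22 - 50*0 = -22 + 0 = -22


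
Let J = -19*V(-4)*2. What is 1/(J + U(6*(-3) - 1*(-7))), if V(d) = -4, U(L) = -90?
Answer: 1/62 ≈ 0.016129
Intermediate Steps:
J = 152 (J = -19*(-4)*2 = 76*2 = 152)
1/(J + U(6*(-3) - 1*(-7))) = 1/(152 - 90) = 1/62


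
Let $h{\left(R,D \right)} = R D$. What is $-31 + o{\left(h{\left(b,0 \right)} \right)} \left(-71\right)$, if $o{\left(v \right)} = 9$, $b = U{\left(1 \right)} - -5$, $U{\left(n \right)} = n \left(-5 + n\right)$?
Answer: $-670$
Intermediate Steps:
$b = 1$ ($b = 1 \left(-5 + 1\right) - -5 = 1 \left(-4\right) + 5 = -4 + 5 = 1$)
$h{\left(R,D \right)} = D R$
$-31 + o{\left(h{\left(b,0 \right)} \right)} \left(-71\right) = -31 + 9 \left(-71\right) = -31 - 639 = -670$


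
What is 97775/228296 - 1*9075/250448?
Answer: 254724625/649730416 ≈ 0.39205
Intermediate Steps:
97775/228296 - 1*9075/250448 = 97775*(1/228296) - 9075*1/250448 = 97775/228296 - 825/22768 = 254724625/649730416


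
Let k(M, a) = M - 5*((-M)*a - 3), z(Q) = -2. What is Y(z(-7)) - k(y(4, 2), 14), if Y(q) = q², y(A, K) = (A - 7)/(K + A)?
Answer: 49/2 ≈ 24.500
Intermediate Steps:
y(A, K) = (-7 + A)/(A + K)
k(M, a) = 15 + M + 5*M*a (k(M, a) = M - 5*(-M*a - 3) = M - 5*(-3 - M*a) = M + (15 + 5*M*a) = 15 + M + 5*M*a)
Y(z(-7)) - k(y(4, 2), 14) = (-2)² - (15 + (-7 + 4)/(4 + 2) + 5*((-7 + 4)/(4 + 2))*14) = 4 - (15 - 3/6 + 5*(-3/6)*14) = 4 - (15 + (⅙)*(-3) + 5*((⅙)*(-3))*14) = 4 - (15 - ½ + 5*(-½)*14) = 4 - (15 - ½ - 35) = 4 - 1*(-41/2) = 4 + 41/2 = 49/2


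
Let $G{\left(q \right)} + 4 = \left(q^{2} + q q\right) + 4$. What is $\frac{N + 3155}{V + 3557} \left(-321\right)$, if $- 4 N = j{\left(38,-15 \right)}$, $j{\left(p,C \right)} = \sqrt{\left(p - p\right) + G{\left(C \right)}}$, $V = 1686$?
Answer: $- \frac{9465}{49} + \frac{45 \sqrt{2}}{196} \approx -192.84$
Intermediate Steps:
$G{\left(q \right)} = 2 q^{2}$ ($G{\left(q \right)} = -4 + \left(\left(q^{2} + q q\right) + 4\right) = -4 + \left(\left(q^{2} + q^{2}\right) + 4\right) = -4 + \left(2 q^{2} + 4\right) = -4 + \left(4 + 2 q^{2}\right) = 2 q^{2}$)
$j{\left(p,C \right)} = \sqrt{2} \sqrt{C^{2}}$ ($j{\left(p,C \right)} = \sqrt{\left(p - p\right) + 2 C^{2}} = \sqrt{0 + 2 C^{2}} = \sqrt{2 C^{2}} = \sqrt{2} \sqrt{C^{2}}$)
$N = - \frac{15 \sqrt{2}}{4}$ ($N = - \frac{\sqrt{2} \sqrt{\left(-15\right)^{2}}}{4} = - \frac{\sqrt{2} \sqrt{225}}{4} = - \frac{\sqrt{2} \cdot 15}{4} = - \frac{15 \sqrt{2}}{4} \approx -5.3033$)
$\frac{N + 3155}{V + 3557} \left(-321\right) = \frac{- \frac{15 \sqrt{2}}{4} + 3155}{1686 + 3557} \left(-321\right) = \frac{3155 - \frac{15 \sqrt{2}}{4}}{5243} \left(-321\right) = \left(3155 - \frac{15 \sqrt{2}}{4}\right) \frac{1}{5243} \left(-321\right) = \left(\frac{3155}{5243} - \frac{15 \sqrt{2}}{20972}\right) \left(-321\right) = - \frac{9465}{49} + \frac{45 \sqrt{2}}{196}$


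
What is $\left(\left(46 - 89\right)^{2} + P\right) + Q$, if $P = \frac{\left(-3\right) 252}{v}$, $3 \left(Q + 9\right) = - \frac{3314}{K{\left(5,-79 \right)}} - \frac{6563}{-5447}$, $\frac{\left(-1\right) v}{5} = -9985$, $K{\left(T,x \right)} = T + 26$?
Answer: $\frac{45643185577199}{25290557175} \approx 1804.8$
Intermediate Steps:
$K{\left(T,x \right)} = 26 + T$
$v = 49925$ ($v = \left(-5\right) \left(-9985\right) = 49925$)
$Q = - \frac{22407044}{506571}$ ($Q = -9 + \frac{- \frac{3314}{26 + 5} - \frac{6563}{-5447}}{3} = -9 + \frac{- \frac{3314}{31} - - \frac{6563}{5447}}{3} = -9 + \frac{\left(-3314\right) \frac{1}{31} + \frac{6563}{5447}}{3} = -9 + \frac{- \frac{3314}{31} + \frac{6563}{5447}}{3} = -9 + \frac{1}{3} \left(- \frac{17847905}{168857}\right) = -9 - \frac{17847905}{506571} = - \frac{22407044}{506571} \approx -44.233$)
$P = - \frac{756}{49925}$ ($P = \frac{\left(-3\right) 252}{49925} = \left(-756\right) \frac{1}{49925} = - \frac{756}{49925} \approx -0.015143$)
$\left(\left(46 - 89\right)^{2} + P\right) + Q = \left(\left(46 - 89\right)^{2} - \frac{756}{49925}\right) - \frac{22407044}{506571} = \left(\left(-43\right)^{2} - \frac{756}{49925}\right) - \frac{22407044}{506571} = \left(1849 - \frac{756}{49925}\right) - \frac{22407044}{506571} = \frac{92310569}{49925} - \frac{22407044}{506571} = \frac{45643185577199}{25290557175}$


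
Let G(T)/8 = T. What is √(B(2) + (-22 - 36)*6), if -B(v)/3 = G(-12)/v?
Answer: 2*I*√51 ≈ 14.283*I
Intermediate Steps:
G(T) = 8*T
B(v) = 288/v (B(v) = -3*8*(-12)/v = -(-288)/v = 288/v)
√(B(2) + (-22 - 36)*6) = √(288/2 + (-22 - 36)*6) = √(288*(½) - 58*6) = √(144 - 348) = √(-204) = 2*I*√51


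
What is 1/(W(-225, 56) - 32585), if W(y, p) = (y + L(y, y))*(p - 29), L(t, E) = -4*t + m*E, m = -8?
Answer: 1/34240 ≈ 2.9206e-5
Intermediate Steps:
L(t, E) = -8*E - 4*t (L(t, E) = -4*t - 8*E = -8*E - 4*t)
W(y, p) = -11*y*(-29 + p) (W(y, p) = (y + (-8*y - 4*y))*(p - 29) = (y - 12*y)*(-29 + p) = (-11*y)*(-29 + p) = -11*y*(-29 + p))
1/(W(-225, 56) - 32585) = 1/(11*(-225)*(29 - 1*56) - 32585) = 1/(11*(-225)*(29 - 56) - 32585) = 1/(11*(-225)*(-27) - 32585) = 1/(66825 - 32585) = 1/34240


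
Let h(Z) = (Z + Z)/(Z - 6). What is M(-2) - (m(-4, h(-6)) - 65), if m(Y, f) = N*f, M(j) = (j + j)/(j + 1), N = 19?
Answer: 50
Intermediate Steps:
h(Z) = 2*Z/(-6 + Z) (h(Z) = (2*Z)/(-6 + Z) = 2*Z/(-6 + Z))
M(j) = 2*j/(1 + j) (M(j) = (2*j)/(1 + j) = 2*j/(1 + j))
m(Y, f) = 19*f
M(-2) - (m(-4, h(-6)) - 65) = 2*(-2)/(1 - 2) - (19*(2*(-6)/(-6 - 6)) - 65) = 2*(-2)/(-1) - (19*(2*(-6)/(-12)) - 65) = 2*(-2)*(-1) - (19*(2*(-6)*(-1/12)) - 65) = 4 - (19*1 - 65) = 4 - (19 - 65) = 4 - 1*(-46) = 4 + 46 = 50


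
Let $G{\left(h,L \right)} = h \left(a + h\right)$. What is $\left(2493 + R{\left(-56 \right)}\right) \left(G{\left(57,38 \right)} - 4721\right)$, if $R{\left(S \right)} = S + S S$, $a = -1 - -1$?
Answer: $-8203456$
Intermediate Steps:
$a = 0$ ($a = -1 + 1 = 0$)
$G{\left(h,L \right)} = h^{2}$ ($G{\left(h,L \right)} = h \left(0 + h\right) = h h = h^{2}$)
$R{\left(S \right)} = S + S^{2}$
$\left(2493 + R{\left(-56 \right)}\right) \left(G{\left(57,38 \right)} - 4721\right) = \left(2493 - 56 \left(1 - 56\right)\right) \left(57^{2} - 4721\right) = \left(2493 - -3080\right) \left(3249 - 4721\right) = \left(2493 + 3080\right) \left(-1472\right) = 5573 \left(-1472\right) = -8203456$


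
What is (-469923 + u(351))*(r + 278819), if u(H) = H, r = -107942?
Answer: -80239054644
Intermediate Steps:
(-469923 + u(351))*(r + 278819) = (-469923 + 351)*(-107942 + 278819) = -469572*170877 = -80239054644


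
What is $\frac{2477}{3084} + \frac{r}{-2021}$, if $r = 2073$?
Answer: $- \frac{1387115}{6232764} \approx -0.22255$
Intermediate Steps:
$\frac{2477}{3084} + \frac{r}{-2021} = \frac{2477}{3084} + \frac{2073}{-2021} = 2477 \cdot \frac{1}{3084} + 2073 \left(- \frac{1}{2021}\right) = \frac{2477}{3084} - \frac{2073}{2021} = - \frac{1387115}{6232764}$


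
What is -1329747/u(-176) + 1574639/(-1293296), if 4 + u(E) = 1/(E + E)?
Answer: 605352060925073/1822254064 ≈ 3.3220e+5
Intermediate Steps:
u(E) = -4 + 1/(2*E) (u(E) = -4 + 1/(E + E) = -4 + 1/(2*E))
-1329747/u(-176) + 1574639/(-1293296) = -1329747/(-4 + (½)/(-176)) + 1574639/(-1293296) = -1329747/(-4 + (½)*(-1/176)) + 1574639*(-1/1293296) = -1329747/(-4 - 1/352) - 1574639/1293296 = -1329747/(-1409/352) - 1574639/1293296 = -1329747*(-352/1409) - 1574639/1293296 = 468070944/1409 - 1574639/1293296 = 605352060925073/1822254064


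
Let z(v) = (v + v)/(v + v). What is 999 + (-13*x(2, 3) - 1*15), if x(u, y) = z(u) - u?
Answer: 997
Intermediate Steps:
z(v) = 1 (z(v) = (2*v)/((2*v)) = (2*v)*(1/(2*v)) = 1)
x(u, y) = 1 - u
999 + (-13*x(2, 3) - 1*15) = 999 + (-13*(1 - 1*2) - 1*15) = 999 + (-13*(1 - 2) - 15) = 999 + (-13*(-1) - 15) = 999 + (13 - 15) = 999 - 2 = 997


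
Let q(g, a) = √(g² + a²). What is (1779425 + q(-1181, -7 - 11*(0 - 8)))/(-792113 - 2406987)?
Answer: -71177/127964 - √1401322/3199100 ≈ -0.55660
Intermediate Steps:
q(g, a) = √(a² + g²)
(1779425 + q(-1181, -7 - 11*(0 - 8)))/(-792113 - 2406987) = (1779425 + √((-7 - 11*(0 - 8))² + (-1181)²))/(-792113 - 2406987) = (1779425 + √((-7 - 11*(-8))² + 1394761))/(-3199100) = (1779425 + √((-7 + 88)² + 1394761))*(-1/3199100) = (1779425 + √(81² + 1394761))*(-1/3199100) = (1779425 + √(6561 + 1394761))*(-1/3199100) = (1779425 + √1401322)*(-1/3199100) = -71177/127964 - √1401322/3199100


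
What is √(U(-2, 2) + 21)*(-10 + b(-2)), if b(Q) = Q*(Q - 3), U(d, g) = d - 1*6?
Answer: 0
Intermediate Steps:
U(d, g) = -6 + d (U(d, g) = d - 6 = -6 + d)
b(Q) = Q*(-3 + Q)
√(U(-2, 2) + 21)*(-10 + b(-2)) = √((-6 - 2) + 21)*(-10 - 2*(-3 - 2)) = √(-8 + 21)*(-10 - 2*(-5)) = √13*(-10 + 10) = √13*0 = 0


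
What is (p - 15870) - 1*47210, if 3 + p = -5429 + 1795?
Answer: -66717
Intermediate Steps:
p = -3637 (p = -3 + (-5429 + 1795) = -3 - 3634 = -3637)
(p - 15870) - 1*47210 = (-3637 - 15870) - 1*47210 = -19507 - 47210 = -66717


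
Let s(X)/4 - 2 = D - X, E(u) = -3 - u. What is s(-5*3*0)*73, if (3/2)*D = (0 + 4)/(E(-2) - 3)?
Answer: 1168/3 ≈ 389.33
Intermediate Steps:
D = -⅔ (D = 2*((0 + 4)/((-3 - 1*(-2)) - 3))/3 = 2*(4/((-3 + 2) - 3))/3 = 2*(4/(-1 - 3))/3 = 2*(4/(-4))/3 = 2*(4*(-¼))/3 = (⅔)*(-1) = -⅔ ≈ -0.66667)
s(X) = 16/3 - 4*X (s(X) = 8 + 4*(-⅔ - X) = 8 + (-8/3 - 4*X) = 16/3 - 4*X)
s(-5*3*0)*73 = (16/3 - 4*(-5*3)*0)*73 = (16/3 - (-60)*0)*73 = (16/3 - 4*0)*73 = (16/3 + 0)*73 = (16/3)*73 = 1168/3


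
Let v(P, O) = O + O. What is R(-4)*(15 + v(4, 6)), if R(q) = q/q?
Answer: 27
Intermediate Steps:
v(P, O) = 2*O
R(q) = 1
R(-4)*(15 + v(4, 6)) = 1*(15 + 2*6) = 1*(15 + 12) = 1*27 = 27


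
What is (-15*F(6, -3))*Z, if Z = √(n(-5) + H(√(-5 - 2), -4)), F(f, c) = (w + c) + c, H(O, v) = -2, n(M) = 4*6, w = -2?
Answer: 120*√22 ≈ 562.85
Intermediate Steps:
n(M) = 24
F(f, c) = -2 + 2*c (F(f, c) = (-2 + c) + c = -2 + 2*c)
Z = √22 (Z = √(24 - 2) = √22 ≈ 4.6904)
(-15*F(6, -3))*Z = (-15*(-2 + 2*(-3)))*√22 = (-15*(-2 - 6))*√22 = (-15*(-8))*√22 = 120*√22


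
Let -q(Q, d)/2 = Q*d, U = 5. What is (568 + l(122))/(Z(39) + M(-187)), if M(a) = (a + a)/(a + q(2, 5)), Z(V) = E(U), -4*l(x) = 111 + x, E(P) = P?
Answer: 422073/5636 ≈ 74.889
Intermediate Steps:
q(Q, d) = -2*Q*d
l(x) = -111/4 - x/4 (l(x) = -(111 + x)/4 = -111/4 - x/4)
Z(V) = 5
M(a) = 2*a/(-20 + a) (M(a) = (a + a)/(a - 2*2*5) = (2*a)/(a - 20) = (2*a)/(-20 + a) = 2*a/(-20 + a))
(568 + l(122))/(Z(39) + M(-187)) = (568 + (-111/4 - 1/4*122))/(5 + 2*(-187)/(-20 - 187)) = (568 + (-111/4 - 61/2))/(5 + 2*(-187)/(-207)) = (568 - 233/4)/(5 + 2*(-187)*(-1/207)) = 2039/(4*(5 + 374/207)) = 2039/(4*(1409/207)) = (2039/4)*(207/1409) = 422073/5636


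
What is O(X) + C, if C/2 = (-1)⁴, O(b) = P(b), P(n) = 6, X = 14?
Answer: 8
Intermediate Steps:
O(b) = 6
C = 2 (C = 2*(-1)⁴ = 2*1 = 2)
O(X) + C = 6 + 2 = 8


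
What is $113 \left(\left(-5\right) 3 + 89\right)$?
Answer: $8362$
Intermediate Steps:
$113 \left(\left(-5\right) 3 + 89\right) = 113 \left(-15 + 89\right) = 113 \cdot 74 = 8362$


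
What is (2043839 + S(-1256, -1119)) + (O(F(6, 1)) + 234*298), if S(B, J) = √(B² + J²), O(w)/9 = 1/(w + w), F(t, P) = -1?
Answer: 4227133/2 + √2829697 ≈ 2.1152e+6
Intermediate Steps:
O(w) = 9/(2*w) (O(w) = 9/(w + w) = 9/((2*w)) = 9*(1/(2*w)) = 9/(2*w))
(2043839 + S(-1256, -1119)) + (O(F(6, 1)) + 234*298) = (2043839 + √((-1256)² + (-1119)²)) + ((9/2)/(-1) + 234*298) = (2043839 + √(1577536 + 1252161)) + ((9/2)*(-1) + 69732) = (2043839 + √2829697) + (-9/2 + 69732) = (2043839 + √2829697) + 139455/2 = 4227133/2 + √2829697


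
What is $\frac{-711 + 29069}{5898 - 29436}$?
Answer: $- \frac{14179}{11769} \approx -1.2048$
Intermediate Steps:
$\frac{-711 + 29069}{5898 - 29436} = \frac{28358}{-23538} = 28358 \left(- \frac{1}{23538}\right) = - \frac{14179}{11769}$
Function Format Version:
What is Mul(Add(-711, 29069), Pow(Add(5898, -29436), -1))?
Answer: Rational(-14179, 11769) ≈ -1.2048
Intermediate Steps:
Mul(Add(-711, 29069), Pow(Add(5898, -29436), -1)) = Mul(28358, Pow(-23538, -1)) = Mul(28358, Rational(-1, 23538)) = Rational(-14179, 11769)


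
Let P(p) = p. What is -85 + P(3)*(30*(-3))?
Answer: -355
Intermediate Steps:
-85 + P(3)*(30*(-3)) = -85 + 3*(30*(-3)) = -85 + 3*(-90) = -85 - 270 = -355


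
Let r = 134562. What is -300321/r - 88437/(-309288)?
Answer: -4499190103/2312133992 ≈ -1.9459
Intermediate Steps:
-300321/r - 88437/(-309288) = -300321/134562 - 88437/(-309288) = -300321*1/134562 - 88437*(-1/309288) = -100107/44854 + 29479/103096 = -4499190103/2312133992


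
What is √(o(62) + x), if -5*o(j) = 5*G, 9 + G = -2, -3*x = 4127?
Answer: I*√12282/3 ≈ 36.941*I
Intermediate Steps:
x = -4127/3 (x = -⅓*4127 = -4127/3 ≈ -1375.7)
G = -11 (G = -9 - 2 = -11)
o(j) = 11 (o(j) = -(-11) = -⅕*(-55) = 11)
√(o(62) + x) = √(11 - 4127/3) = √(-4094/3) = I*√12282/3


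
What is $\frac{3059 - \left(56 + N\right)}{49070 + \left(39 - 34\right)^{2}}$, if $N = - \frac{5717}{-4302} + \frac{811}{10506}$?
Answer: $\frac{11305206226}{184911457095} \approx 0.061139$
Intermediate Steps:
$N = \frac{5295977}{3766401}$ ($N = \left(-5717\right) \left(- \frac{1}{4302}\right) + 811 \cdot \frac{1}{10506} = \frac{5717}{4302} + \frac{811}{10506} = \frac{5295977}{3766401} \approx 1.4061$)
$\frac{3059 - \left(56 + N\right)}{49070 + \left(39 - 34\right)^{2}} = \frac{3059 + \left(28 \left(-2\right) - \frac{5295977}{3766401}\right)}{49070 + \left(39 - 34\right)^{2}} = \frac{3059 - \frac{216214433}{3766401}}{49070 + 5^{2}} = \frac{3059 - \frac{216214433}{3766401}}{49070 + 25} = \frac{11305206226}{3766401 \cdot 49095} = \frac{11305206226}{3766401} \cdot \frac{1}{49095} = \frac{11305206226}{184911457095}$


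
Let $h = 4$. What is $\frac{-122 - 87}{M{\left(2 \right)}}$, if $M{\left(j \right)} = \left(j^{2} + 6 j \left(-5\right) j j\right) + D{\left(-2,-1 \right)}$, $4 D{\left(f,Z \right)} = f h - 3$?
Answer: $\frac{836}{955} \approx 0.87539$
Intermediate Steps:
$D{\left(f,Z \right)} = - \frac{3}{4} + f$ ($D{\left(f,Z \right)} = \frac{f 4 - 3}{4} = \frac{4 f - 3}{4} = \frac{-3 + 4 f}{4} = - \frac{3}{4} + f$)
$M{\left(j \right)} = - \frac{11}{4} + j^{2} - 30 j^{3}$ ($M{\left(j \right)} = \left(j^{2} + 6 j \left(-5\right) j j\right) - \frac{11}{4} = \left(j^{2} + 6 \left(- 5 j\right) j j\right) - \frac{11}{4} = \left(j^{2} + - 30 j j j\right) - \frac{11}{4} = \left(j^{2} + - 30 j^{2} j\right) - \frac{11}{4} = \left(j^{2} - 30 j^{3}\right) - \frac{11}{4} = - \frac{11}{4} + j^{2} - 30 j^{3}$)
$\frac{-122 - 87}{M{\left(2 \right)}} = \frac{-122 - 87}{- \frac{11}{4} + 2^{2} - 30 \cdot 2^{3}} = \frac{1}{- \frac{11}{4} + 4 - 240} \left(-209\right) = \frac{1}{- \frac{955}{4}} \left(-209\right) = \left(- \frac{4}{955}\right) \left(-209\right) = \frac{836}{955}$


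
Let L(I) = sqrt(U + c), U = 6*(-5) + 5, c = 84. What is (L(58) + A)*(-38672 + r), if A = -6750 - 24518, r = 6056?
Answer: 1019837088 - 32616*sqrt(59) ≈ 1.0196e+9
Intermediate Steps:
U = -25 (U = -30 + 5 = -25)
L(I) = sqrt(59) (L(I) = sqrt(-25 + 84) = sqrt(59))
A = -31268
(L(58) + A)*(-38672 + r) = (sqrt(59) - 31268)*(-38672 + 6056) = (-31268 + sqrt(59))*(-32616) = 1019837088 - 32616*sqrt(59)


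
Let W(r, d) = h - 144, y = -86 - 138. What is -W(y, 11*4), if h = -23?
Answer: 167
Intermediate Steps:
y = -224
W(r, d) = -167 (W(r, d) = -23 - 144 = -167)
-W(y, 11*4) = -1*(-167) = 167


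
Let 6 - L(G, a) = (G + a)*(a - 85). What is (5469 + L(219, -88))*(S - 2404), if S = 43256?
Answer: 1149493576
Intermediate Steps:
L(G, a) = 6 - (-85 + a)*(G + a) (L(G, a) = 6 - (G + a)*(a - 85) = 6 - (G + a)*(-85 + a) = 6 - (-85 + a)*(G + a))
(5469 + L(219, -88))*(S - 2404) = (5469 + (6 - 1*(-88)² + 85*219 + 85*(-88) - 1*219*(-88)))*(43256 - 2404) = (5469 + (6 - 1*7744 + 18615 - 7480 + 19272))*40852 = (5469 + (6 - 7744 + 18615 - 7480 + 19272))*40852 = (5469 + 22669)*40852 = 28138*40852 = 1149493576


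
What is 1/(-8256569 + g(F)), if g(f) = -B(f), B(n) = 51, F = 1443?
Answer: -1/8256620 ≈ -1.2111e-7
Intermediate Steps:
g(f) = -51 (g(f) = -1*51 = -51)
1/(-8256569 + g(F)) = 1/(-8256569 - 51) = 1/(-8256620) = -1/8256620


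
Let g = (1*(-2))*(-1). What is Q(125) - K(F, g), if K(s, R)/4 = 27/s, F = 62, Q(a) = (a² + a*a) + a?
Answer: 972571/31 ≈ 31373.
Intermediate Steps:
Q(a) = a + 2*a² (Q(a) = (a² + a²) + a = 2*a² + a = a + 2*a²)
g = 2 (g = -2*(-1) = 2)
K(s, R) = 108/s (K(s, R) = 4*(27/s) = 108/s)
Q(125) - K(F, g) = 125*(1 + 2*125) - 108/62 = 125*(1 + 250) - 108/62 = 125*251 - 1*54/31 = 31375 - 54/31 = 972571/31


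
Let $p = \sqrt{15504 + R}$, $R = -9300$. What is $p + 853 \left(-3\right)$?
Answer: $-2559 + 2 \sqrt{1551} \approx -2480.2$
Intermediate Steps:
$p = 2 \sqrt{1551}$ ($p = \sqrt{15504 - 9300} = \sqrt{6204} = 2 \sqrt{1551} \approx 78.766$)
$p + 853 \left(-3\right) = 2 \sqrt{1551} + 853 \left(-3\right) = 2 \sqrt{1551} - 2559 = -2559 + 2 \sqrt{1551}$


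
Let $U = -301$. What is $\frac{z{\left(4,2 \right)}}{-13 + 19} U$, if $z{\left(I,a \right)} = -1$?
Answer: $\frac{301}{6} \approx 50.167$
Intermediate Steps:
$\frac{z{\left(4,2 \right)}}{-13 + 19} U = \frac{1}{-13 + 19} \left(-1\right) \left(-301\right) = \frac{1}{6} \left(-1\right) \left(-301\right) = \left(- \frac{1}{6}\right) \left(-301\right) = \frac{301}{6}$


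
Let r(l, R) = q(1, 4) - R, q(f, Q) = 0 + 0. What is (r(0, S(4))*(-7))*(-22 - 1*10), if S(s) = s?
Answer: -896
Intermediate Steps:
q(f, Q) = 0
r(l, R) = -R (r(l, R) = 0 - R = -R)
(r(0, S(4))*(-7))*(-22 - 1*10) = (-1*4*(-7))*(-22 - 1*10) = (-4*(-7))*(-22 - 10) = 28*(-32) = -896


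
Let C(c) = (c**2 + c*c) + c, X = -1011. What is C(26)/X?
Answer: -1378/1011 ≈ -1.3630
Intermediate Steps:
C(c) = c + 2*c**2 (C(c) = (c**2 + c**2) + c = 2*c**2 + c = c + 2*c**2)
C(26)/X = (26*(1 + 2*26))/(-1011) = (26*(1 + 52))*(-1/1011) = (26*53)*(-1/1011) = 1378*(-1/1011) = -1378/1011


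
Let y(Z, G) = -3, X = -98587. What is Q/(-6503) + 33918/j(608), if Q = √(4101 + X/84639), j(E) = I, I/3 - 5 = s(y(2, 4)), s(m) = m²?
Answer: 5653/7 - 32*√285423/1736301 ≈ 807.56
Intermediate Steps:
I = 42 (I = 15 + 3*(-3)² = 15 + 3*9 = 15 + 27 = 42)
j(E) = 42
Q = 32*√285423/267 (Q = √(4101 - 98587/84639) = √(4101 - 98587*1/84639) = √(4101 - 311/267) = √(1094656/267) = 32*√285423/267 ≈ 64.030)
Q/(-6503) + 33918/j(608) = (32*√285423/267)/(-6503) + 33918/42 = (32*√285423/267)*(-1/6503) + 33918*(1/42) = -32*√285423/1736301 + 5653/7 = 5653/7 - 32*√285423/1736301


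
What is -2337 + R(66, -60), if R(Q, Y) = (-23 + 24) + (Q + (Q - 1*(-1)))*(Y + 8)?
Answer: -9252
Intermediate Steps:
R(Q, Y) = 1 + (1 + 2*Q)*(8 + Y) (R(Q, Y) = 1 + (Q + (Q + 1))*(8 + Y) = 1 + (Q + (1 + Q))*(8 + Y) = 1 + (1 + 2*Q)*(8 + Y))
-2337 + R(66, -60) = -2337 + (9 - 60 + 16*66 + 2*66*(-60)) = -2337 + (9 - 60 + 1056 - 7920) = -2337 - 6915 = -9252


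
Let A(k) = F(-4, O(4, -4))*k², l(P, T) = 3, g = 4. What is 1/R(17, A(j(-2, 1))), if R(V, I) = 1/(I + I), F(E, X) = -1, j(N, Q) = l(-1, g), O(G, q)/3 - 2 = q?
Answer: -18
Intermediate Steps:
O(G, q) = 6 + 3*q
j(N, Q) = 3
A(k) = -k²
R(V, I) = 1/(2*I)
1/R(17, A(j(-2, 1))) = 1/(1/(2*((-1*3²)))) = 1/(1/(2*((-1*9)))) = 1/((½)/(-9)) = 1/((½)*(-⅑)) = 1/(-1/18) = -18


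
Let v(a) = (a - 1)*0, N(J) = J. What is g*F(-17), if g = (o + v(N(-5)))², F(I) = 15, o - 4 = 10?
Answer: 2940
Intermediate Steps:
o = 14 (o = 4 + 10 = 14)
v(a) = 0 (v(a) = (-1 + a)*0 = 0)
g = 196 (g = (14 + 0)² = 14² = 196)
g*F(-17) = 196*15 = 2940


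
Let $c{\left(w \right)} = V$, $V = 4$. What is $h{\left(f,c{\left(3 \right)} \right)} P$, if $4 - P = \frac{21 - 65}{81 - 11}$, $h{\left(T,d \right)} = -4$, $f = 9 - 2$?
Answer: $- \frac{648}{35} \approx -18.514$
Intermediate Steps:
$c{\left(w \right)} = 4$
$f = 7$ ($f = 9 - 2 = 7$)
$P = \frac{162}{35}$ ($P = 4 - \frac{21 - 65}{81 - 11} = 4 - - \frac{44}{70} = 4 - \left(-44\right) \frac{1}{70} = 4 - - \frac{22}{35} = 4 + \frac{22}{35} = \frac{162}{35} \approx 4.6286$)
$h{\left(f,c{\left(3 \right)} \right)} P = \left(-4\right) \frac{162}{35} = - \frac{648}{35}$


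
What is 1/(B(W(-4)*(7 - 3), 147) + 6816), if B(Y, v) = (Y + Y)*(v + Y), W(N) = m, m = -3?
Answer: 1/3576 ≈ 0.00027964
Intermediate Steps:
W(N) = -3
B(Y, v) = 2*Y*(Y + v) (B(Y, v) = (2*Y)*(Y + v) = 2*Y*(Y + v))
1/(B(W(-4)*(7 - 3), 147) + 6816) = 1/(2*(-3*(7 - 3))*(-3*(7 - 3) + 147) + 6816) = 1/(2*(-3*4)*(-3*4 + 147) + 6816) = 1/(2*(-12)*(-12 + 147) + 6816) = 1/(2*(-12)*135 + 6816) = 1/(-3240 + 6816) = 1/3576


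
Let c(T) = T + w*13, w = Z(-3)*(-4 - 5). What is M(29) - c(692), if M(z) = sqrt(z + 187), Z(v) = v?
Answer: -1043 + 6*sqrt(6) ≈ -1028.3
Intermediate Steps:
M(z) = sqrt(187 + z)
w = 27 (w = -3*(-4 - 5) = -3*(-9) = 27)
c(T) = 351 + T (c(T) = T + 27*13 = T + 351 = 351 + T)
M(29) - c(692) = sqrt(187 + 29) - (351 + 692) = sqrt(216) - 1*1043 = 6*sqrt(6) - 1043 = -1043 + 6*sqrt(6)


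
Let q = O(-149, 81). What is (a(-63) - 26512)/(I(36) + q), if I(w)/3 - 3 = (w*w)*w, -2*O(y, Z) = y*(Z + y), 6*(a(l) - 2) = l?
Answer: -53041/269822 ≈ -0.19658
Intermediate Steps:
a(l) = 2 + l/6
O(y, Z) = -y*(Z + y)/2
q = -5066 (q = -½*(-149)*(81 - 149) = -½*(-149)*(-68) = -5066)
I(w) = 9 + 3*w³ (I(w) = 9 + 3*((w*w)*w) = 9 + 3*(w²*w) = 9 + 3*w³)
(a(-63) - 26512)/(I(36) + q) = ((2 + (⅙)*(-63)) - 26512)/((9 + 3*36³) - 5066) = ((2 - 21/2) - 26512)/((9 + 3*46656) - 5066) = (-17/2 - 26512)/((9 + 139968) - 5066) = -53041/(2*(139977 - 5066)) = -53041/2/134911 = -53041/2*1/134911 = -53041/269822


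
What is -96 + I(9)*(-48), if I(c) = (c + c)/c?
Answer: -192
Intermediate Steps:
I(c) = 2 (I(c) = (2*c)/c = 2)
-96 + I(9)*(-48) = -96 + 2*(-48) = -96 - 96 = -192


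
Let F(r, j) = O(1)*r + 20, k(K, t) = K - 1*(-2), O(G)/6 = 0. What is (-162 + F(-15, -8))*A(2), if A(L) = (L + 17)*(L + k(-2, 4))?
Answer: -5396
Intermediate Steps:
O(G) = 0 (O(G) = 6*0 = 0)
k(K, t) = 2 + K (k(K, t) = K + 2 = 2 + K)
F(r, j) = 20 (F(r, j) = 0*r + 20 = 0 + 20 = 20)
A(L) = L*(17 + L) (A(L) = (L + 17)*(L + (2 - 2)) = (17 + L)*(L + 0) = (17 + L)*L = L*(17 + L))
(-162 + F(-15, -8))*A(2) = (-162 + 20)*(2*(17 + 2)) = -284*19 = -142*38 = -5396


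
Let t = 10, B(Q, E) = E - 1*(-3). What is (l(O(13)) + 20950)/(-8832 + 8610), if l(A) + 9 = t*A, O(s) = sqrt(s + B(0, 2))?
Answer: -20941/222 - 5*sqrt(2)/37 ≈ -94.520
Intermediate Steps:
B(Q, E) = 3 + E (B(Q, E) = E + 3 = 3 + E)
O(s) = sqrt(5 + s) (O(s) = sqrt(s + (3 + 2)) = sqrt(s + 5) = sqrt(5 + s))
l(A) = -9 + 10*A
(l(O(13)) + 20950)/(-8832 + 8610) = ((-9 + 10*sqrt(5 + 13)) + 20950)/(-8832 + 8610) = ((-9 + 10*sqrt(18)) + 20950)/(-222) = ((-9 + 10*(3*sqrt(2))) + 20950)*(-1/222) = ((-9 + 30*sqrt(2)) + 20950)*(-1/222) = (20941 + 30*sqrt(2))*(-1/222) = -20941/222 - 5*sqrt(2)/37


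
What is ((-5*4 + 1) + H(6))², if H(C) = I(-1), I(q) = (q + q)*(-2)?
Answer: 225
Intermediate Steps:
I(q) = -4*q (I(q) = (2*q)*(-2) = -4*q)
H(C) = 4 (H(C) = -4*(-1) = 4)
((-5*4 + 1) + H(6))² = ((-5*4 + 1) + 4)² = ((-20 + 1) + 4)² = (-19 + 4)² = (-15)² = 225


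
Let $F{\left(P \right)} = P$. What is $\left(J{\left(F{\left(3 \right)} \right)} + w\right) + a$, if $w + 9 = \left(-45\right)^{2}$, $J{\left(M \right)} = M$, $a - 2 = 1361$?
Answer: $3382$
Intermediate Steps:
$a = 1363$ ($a = 2 + 1361 = 1363$)
$w = 2016$ ($w = -9 + \left(-45\right)^{2} = -9 + 2025 = 2016$)
$\left(J{\left(F{\left(3 \right)} \right)} + w\right) + a = \left(3 + 2016\right) + 1363 = 2019 + 1363 = 3382$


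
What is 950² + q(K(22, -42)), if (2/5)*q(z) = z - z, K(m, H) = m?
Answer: 902500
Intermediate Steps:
q(z) = 0 (q(z) = 5*(z - z)/2 = (5/2)*0 = 0)
950² + q(K(22, -42)) = 950² + 0 = 902500 + 0 = 902500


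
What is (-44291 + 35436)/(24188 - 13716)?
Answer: -115/136 ≈ -0.84559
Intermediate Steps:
(-44291 + 35436)/(24188 - 13716) = -8855/10472 = -8855*1/10472 = -115/136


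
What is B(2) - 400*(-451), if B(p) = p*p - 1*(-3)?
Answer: 180407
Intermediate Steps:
B(p) = 3 + p² (B(p) = p² + 3 = 3 + p²)
B(2) - 400*(-451) = (3 + 2²) - 400*(-451) = (3 + 4) + 180400 = 7 + 180400 = 180407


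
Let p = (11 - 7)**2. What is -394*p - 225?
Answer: -6529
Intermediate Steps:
p = 16 (p = 4**2 = 16)
-394*p - 225 = -394*16 - 225 = -6304 - 225 = -6529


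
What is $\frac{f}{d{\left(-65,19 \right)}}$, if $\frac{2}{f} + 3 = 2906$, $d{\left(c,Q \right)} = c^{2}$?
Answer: $\frac{2}{12265175} \approx 1.6306 \cdot 10^{-7}$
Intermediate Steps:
$f = \frac{2}{2903}$ ($f = \frac{2}{-3 + 2906} = \frac{2}{2903} \approx 0.00068894$)
$\frac{f}{d{\left(-65,19 \right)}} = \frac{2}{2903 \left(-65\right)^{2}} = \frac{2}{2903 \cdot 4225} = \frac{2}{2903} \cdot \frac{1}{4225} = \frac{2}{12265175}$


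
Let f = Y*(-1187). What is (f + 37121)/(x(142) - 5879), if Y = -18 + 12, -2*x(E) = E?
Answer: -44243/5950 ≈ -7.4358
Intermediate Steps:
x(E) = -E/2
Y = -6
f = 7122 (f = -6*(-1187) = 7122)
(f + 37121)/(x(142) - 5879) = (7122 + 37121)/(-1/2*142 - 5879) = 44243/(-71 - 5879) = 44243/(-5950) = 44243*(-1/5950) = -44243/5950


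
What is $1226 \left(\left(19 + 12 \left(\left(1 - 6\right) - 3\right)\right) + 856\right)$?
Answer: $955054$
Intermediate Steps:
$1226 \left(\left(19 + 12 \left(\left(1 - 6\right) - 3\right)\right) + 856\right) = 1226 \left(\left(19 + 12 \left(-5 - 3\right)\right) + 856\right) = 1226 \left(\left(19 + 12 \left(-8\right)\right) + 856\right) = 1226 \left(\left(19 - 96\right) + 856\right) = 1226 \left(-77 + 856\right) = 1226 \cdot 779 = 955054$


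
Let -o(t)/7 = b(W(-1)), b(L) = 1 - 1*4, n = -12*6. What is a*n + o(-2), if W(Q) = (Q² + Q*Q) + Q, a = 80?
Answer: -5739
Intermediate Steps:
n = -72
W(Q) = Q + 2*Q² (W(Q) = (Q² + Q²) + Q = 2*Q² + Q = Q + 2*Q²)
b(L) = -3 (b(L) = 1 - 4 = -3)
o(t) = 21 (o(t) = -7*(-3) = 21)
a*n + o(-2) = 80*(-72) + 21 = -5760 + 21 = -5739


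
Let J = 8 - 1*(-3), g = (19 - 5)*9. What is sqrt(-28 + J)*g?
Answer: 126*I*sqrt(17) ≈ 519.51*I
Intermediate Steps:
g = 126 (g = 14*9 = 126)
J = 11 (J = 8 + 3 = 11)
sqrt(-28 + J)*g = sqrt(-28 + 11)*126 = sqrt(-17)*126 = (I*sqrt(17))*126 = 126*I*sqrt(17)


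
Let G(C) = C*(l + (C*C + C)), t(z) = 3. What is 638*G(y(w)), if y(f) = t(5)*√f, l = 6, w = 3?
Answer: 17226 + 63162*√3 ≈ 1.2663e+5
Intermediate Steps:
y(f) = 3*√f
G(C) = C*(6 + C + C²) (G(C) = C*(6 + (C*C + C)) = C*(6 + (C² + C)) = C*(6 + (C + C²)) = C*(6 + C + C²))
638*G(y(w)) = 638*((3*√3)*(6 + 3*√3 + (3*√3)²)) = 638*((3*√3)*(6 + 3*√3 + 27)) = 638*((3*√3)*(33 + 3*√3)) = 638*(3*√3*(33 + 3*√3)) = 1914*√3*(33 + 3*√3)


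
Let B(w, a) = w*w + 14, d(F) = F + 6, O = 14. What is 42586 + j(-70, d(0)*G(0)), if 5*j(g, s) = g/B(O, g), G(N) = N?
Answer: 638789/15 ≈ 42586.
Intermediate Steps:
d(F) = 6 + F
B(w, a) = 14 + w**2 (B(w, a) = w**2 + 14 = 14 + w**2)
j(g, s) = g/1050 (j(g, s) = (g/(14 + 14**2))/5 = (g/(14 + 196))/5 = (g/210)/5 = g/1050)
42586 + j(-70, d(0)*G(0)) = 42586 + (1/1050)*(-70) = 42586 - 1/15 = 638789/15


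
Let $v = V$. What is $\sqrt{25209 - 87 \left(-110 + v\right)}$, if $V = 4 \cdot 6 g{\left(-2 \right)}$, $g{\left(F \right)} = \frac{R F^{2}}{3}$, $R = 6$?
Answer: $5 \sqrt{723} \approx 134.44$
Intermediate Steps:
$g{\left(F \right)} = 2 F^{2}$ ($g{\left(F \right)} = \frac{6 F^{2}}{3} = 6 F^{2} \cdot \frac{1}{3} = 2 F^{2}$)
$V = 192$ ($V = 4 \cdot 6 \cdot 2 \left(-2\right)^{2} = 24 \cdot 2 \cdot 4 = 24 \cdot 8 = 192$)
$v = 192$
$\sqrt{25209 - 87 \left(-110 + v\right)} = \sqrt{25209 - 87 \left(-110 + 192\right)} = \sqrt{25209 - 7134} = \sqrt{18075} = 5 \sqrt{723}$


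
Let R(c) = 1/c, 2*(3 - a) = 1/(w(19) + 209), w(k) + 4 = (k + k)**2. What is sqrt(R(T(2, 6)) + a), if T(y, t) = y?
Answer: sqrt(9516379)/1649 ≈ 1.8707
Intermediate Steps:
w(k) = -4 + 4*k**2 (w(k) = -4 + (k + k)**2 = -4 + (2*k)**2 = -4 + 4*k**2)
a = 9893/3298 (a = 3 - 1/(2*((-4 + 4*19**2) + 209)) = 3 - 1/(2*((-4 + 4*361) + 209)) = 3 - 1/(2*((-4 + 1444) + 209)) = 3 - 1/(2*(1440 + 209)) = 3 - 1/2/1649 = 3 - 1/2*1/1649 = 3 - 1/3298 = 9893/3298 ≈ 2.9997)
sqrt(R(T(2, 6)) + a) = sqrt(1/2 + 9893/3298) = sqrt(5771/1649) = sqrt(9516379)/1649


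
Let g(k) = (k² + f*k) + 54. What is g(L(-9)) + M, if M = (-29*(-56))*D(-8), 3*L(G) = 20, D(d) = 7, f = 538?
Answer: 135478/9 ≈ 15053.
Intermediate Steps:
L(G) = 20/3 (L(G) = (⅓)*20 = 20/3)
g(k) = 54 + k² + 538*k (g(k) = (k² + 538*k) + 54 = 54 + k² + 538*k)
M = 11368 (M = -29*(-56)*7 = 1624*7 = 11368)
g(L(-9)) + M = (54 + (20/3)² + 538*(20/3)) + 11368 = (54 + 400/9 + 10760/3) + 11368 = 33166/9 + 11368 = 135478/9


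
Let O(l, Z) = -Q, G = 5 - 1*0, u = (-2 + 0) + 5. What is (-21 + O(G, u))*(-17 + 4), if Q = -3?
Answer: 234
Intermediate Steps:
u = 3 (u = -2 + 5 = 3)
G = 5 (G = 5 + 0 = 5)
O(l, Z) = 3 (O(l, Z) = -1*(-3) = 3)
(-21 + O(G, u))*(-17 + 4) = (-21 + 3)*(-17 + 4) = -18*(-13) = 234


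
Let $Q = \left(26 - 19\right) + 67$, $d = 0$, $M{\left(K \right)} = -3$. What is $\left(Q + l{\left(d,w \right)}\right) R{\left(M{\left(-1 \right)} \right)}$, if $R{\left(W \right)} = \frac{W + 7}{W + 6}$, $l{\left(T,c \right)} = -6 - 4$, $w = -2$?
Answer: $\frac{256}{3} \approx 85.333$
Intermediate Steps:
$Q = 74$ ($Q = 7 + 67 = 74$)
$l{\left(T,c \right)} = -10$
$R{\left(W \right)} = \frac{7 + W}{6 + W}$
$\left(Q + l{\left(d,w \right)}\right) R{\left(M{\left(-1 \right)} \right)} = \left(74 - 10\right) \frac{7 - 3}{6 - 3} = 64 \cdot \frac{1}{3} \cdot 4 = 64 \cdot \frac{4}{3} = \frac{256}{3}$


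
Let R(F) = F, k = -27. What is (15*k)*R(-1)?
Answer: 405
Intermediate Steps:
(15*k)*R(-1) = (15*(-27))*(-1) = -405*(-1) = 405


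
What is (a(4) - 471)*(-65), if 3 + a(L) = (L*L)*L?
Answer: 26650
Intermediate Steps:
a(L) = -3 + L**3 (a(L) = -3 + (L*L)*L = -3 + L**2*L = -3 + L**3)
(a(4) - 471)*(-65) = ((-3 + 4**3) - 471)*(-65) = ((-3 + 64) - 471)*(-65) = (61 - 471)*(-65) = -410*(-65) = 26650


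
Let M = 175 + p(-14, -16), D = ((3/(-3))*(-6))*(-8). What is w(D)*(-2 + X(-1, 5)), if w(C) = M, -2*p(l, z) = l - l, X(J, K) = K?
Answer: 525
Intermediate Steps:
p(l, z) = 0 (p(l, z) = -(l - l)/2 = -½*0 = 0)
D = -48 (D = ((3*(-⅓))*(-6))*(-8) = -1*(-6)*(-8) = 6*(-8) = -48)
M = 175 (M = 175 + 0 = 175)
w(C) = 175
w(D)*(-2 + X(-1, 5)) = 175*(-2 + 5) = 175*3 = 525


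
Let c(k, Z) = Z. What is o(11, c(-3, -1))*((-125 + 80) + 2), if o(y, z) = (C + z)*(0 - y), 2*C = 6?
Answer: 946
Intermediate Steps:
C = 3 (C = (½)*6 = 3)
o(y, z) = -y*(3 + z) (o(y, z) = (3 + z)*(0 - y) = (3 + z)*(-y) = -y*(3 + z))
o(11, c(-3, -1))*((-125 + 80) + 2) = (-1*11*(3 - 1))*((-125 + 80) + 2) = (-1*11*2)*(-45 + 2) = -22*(-43) = 946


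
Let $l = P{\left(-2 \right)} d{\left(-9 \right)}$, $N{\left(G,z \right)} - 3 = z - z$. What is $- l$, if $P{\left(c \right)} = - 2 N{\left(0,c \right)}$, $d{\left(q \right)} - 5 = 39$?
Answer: $264$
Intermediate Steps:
$d{\left(q \right)} = 44$ ($d{\left(q \right)} = 5 + 39 = 44$)
$N{\left(G,z \right)} = 3$ ($N{\left(G,z \right)} = 3 + \left(z - z\right) = 3 + 0 = 3$)
$P{\left(c \right)} = -6$ ($P{\left(c \right)} = \left(-2\right) 3 = -6$)
$l = -264$ ($l = \left(-6\right) 44 = -264$)
$- l = \left(-1\right) \left(-264\right) = 264$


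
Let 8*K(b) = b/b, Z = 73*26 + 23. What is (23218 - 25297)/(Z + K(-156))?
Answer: -5544/5123 ≈ -1.0822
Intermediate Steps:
Z = 1921 (Z = 1898 + 23 = 1921)
K(b) = ⅛ (K(b) = (b/b)/8 = (⅛)*1 = ⅛)
(23218 - 25297)/(Z + K(-156)) = (23218 - 25297)/(1921 + ⅛) = -2079/15369/8 = -2079*8/15369 = -5544/5123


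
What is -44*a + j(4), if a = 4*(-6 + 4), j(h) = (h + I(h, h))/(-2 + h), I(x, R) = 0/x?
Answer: 354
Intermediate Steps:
I(x, R) = 0
j(h) = h/(-2 + h) (j(h) = (h + 0)/(-2 + h) = h/(-2 + h))
a = -8 (a = 4*(-2) = -8)
-44*a + j(4) = -44*(-8) + 4/(-2 + 4) = 352 + 4/2 = 352 + 4*(½) = 352 + 2 = 354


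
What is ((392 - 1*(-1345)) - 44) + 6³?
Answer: 1909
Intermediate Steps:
((392 - 1*(-1345)) - 44) + 6³ = ((392 + 1345) - 44) + 216 = (1737 - 44) + 216 = 1693 + 216 = 1909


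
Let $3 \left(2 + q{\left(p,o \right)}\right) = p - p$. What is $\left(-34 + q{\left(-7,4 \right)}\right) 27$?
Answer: $-972$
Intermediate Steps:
$q{\left(p,o \right)} = -2$ ($q{\left(p,o \right)} = -2 + \frac{p - p}{3} = -2 + \frac{1}{3} \cdot 0 = -2 + 0 = -2$)
$\left(-34 + q{\left(-7,4 \right)}\right) 27 = \left(-34 - 2\right) 27 = \left(-36\right) 27 = -972$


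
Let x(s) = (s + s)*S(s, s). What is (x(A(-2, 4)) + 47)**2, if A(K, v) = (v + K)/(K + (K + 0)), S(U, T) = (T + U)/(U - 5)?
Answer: 265225/121 ≈ 2191.9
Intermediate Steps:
S(U, T) = (T + U)/(-5 + U)
A(K, v) = (K + v)/(2*K) (A(K, v) = (K + v)/(K + K) = (K + v)/((2*K)) = (K + v)*(1/(2*K)) = (K + v)/(2*K))
x(s) = 4*s**2/(-5 + s) (x(s) = (s + s)*((s + s)/(-5 + s)) = (2*s)*((2*s)/(-5 + s)) = (2*s)*(2*s/(-5 + s)) = 4*s**2/(-5 + s))
(x(A(-2, 4)) + 47)**2 = (4*((1/2)*(-2 + 4)/(-2))**2/(-5 + (1/2)*(-2 + 4)/(-2)) + 47)**2 = (4*((1/2)*(-1/2)*2)**2/(-5 + (1/2)*(-1/2)*2) + 47)**2 = (4*(-1/2)**2/(-5 - 1/2) + 47)**2 = (4*(1/4)/(-11/2) + 47)**2 = (4*(1/4)*(-2/11) + 47)**2 = (-2/11 + 47)**2 = (515/11)**2 = 265225/121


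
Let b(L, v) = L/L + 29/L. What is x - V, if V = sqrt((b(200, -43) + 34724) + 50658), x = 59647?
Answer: 59647 - sqrt(34153258)/20 ≈ 59355.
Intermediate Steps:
b(L, v) = 1 + 29/L
V = sqrt(34153258)/20 (V = sqrt(((29 + 200)/200 + 34724) + 50658) = sqrt(((1/200)*229 + 34724) + 50658) = sqrt((229/200 + 34724) + 50658) = sqrt(6945029/200 + 50658) = sqrt(17076629/200) = sqrt(34153258)/20 ≈ 292.20)
x - V = 59647 - sqrt(34153258)/20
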